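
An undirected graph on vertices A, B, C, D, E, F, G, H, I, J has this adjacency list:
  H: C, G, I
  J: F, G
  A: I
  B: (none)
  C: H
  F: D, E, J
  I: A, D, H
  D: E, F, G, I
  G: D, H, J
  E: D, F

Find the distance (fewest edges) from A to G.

Distance 0: A.
Distance 1: I.
Distance 2: D, H.
Distance 3: C, E, F, G — contains G.

3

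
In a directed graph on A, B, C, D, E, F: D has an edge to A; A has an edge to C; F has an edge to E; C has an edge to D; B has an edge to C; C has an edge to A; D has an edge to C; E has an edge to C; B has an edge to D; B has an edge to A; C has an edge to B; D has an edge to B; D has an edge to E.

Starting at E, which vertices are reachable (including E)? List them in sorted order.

A, B, C, D, E

Start at E.
Its neighbours: C.
Then their neighbours: A, B, D.
Nothing further is reachable.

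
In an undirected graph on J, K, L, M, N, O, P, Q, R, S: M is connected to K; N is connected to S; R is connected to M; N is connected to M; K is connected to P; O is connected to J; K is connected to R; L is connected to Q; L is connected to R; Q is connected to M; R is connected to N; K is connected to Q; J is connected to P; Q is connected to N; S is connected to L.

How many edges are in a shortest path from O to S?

6

Distance 0: O.
Distance 1: J.
Distance 2: P.
Distance 3: K.
Distance 4: M, Q, R.
Distance 5: L, N.
Distance 6: S — contains S.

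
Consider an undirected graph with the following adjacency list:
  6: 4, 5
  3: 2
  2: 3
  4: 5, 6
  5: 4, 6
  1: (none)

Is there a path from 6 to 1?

No

Explore from 6.
Distance 1: reach 4, 5.
The search is exhausted without reaching 1; it lies in a different component.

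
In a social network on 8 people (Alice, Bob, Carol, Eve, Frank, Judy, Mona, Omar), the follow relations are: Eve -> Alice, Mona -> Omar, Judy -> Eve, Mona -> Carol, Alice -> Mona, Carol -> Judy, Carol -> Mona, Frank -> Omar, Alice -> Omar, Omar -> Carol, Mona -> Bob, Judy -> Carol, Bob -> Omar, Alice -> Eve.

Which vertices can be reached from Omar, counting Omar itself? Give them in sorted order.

Start at Omar.
Its neighbours: Carol.
Then their neighbours: Judy, Mona.
Then next layer: Bob, Eve.
Then next layer: Alice.
Nothing further is reachable.

Alice, Bob, Carol, Eve, Judy, Mona, Omar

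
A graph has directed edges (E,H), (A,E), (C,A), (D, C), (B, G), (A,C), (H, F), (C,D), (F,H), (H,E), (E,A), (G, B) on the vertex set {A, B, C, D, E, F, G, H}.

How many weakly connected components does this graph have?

2

From A: component {A, C, D, E, F, H}.
From B: component {B, G}.
That's 2 components.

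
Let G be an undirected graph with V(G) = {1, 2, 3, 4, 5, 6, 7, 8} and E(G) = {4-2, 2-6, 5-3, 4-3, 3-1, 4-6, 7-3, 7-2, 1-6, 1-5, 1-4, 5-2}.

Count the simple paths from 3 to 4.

3–1–4
3–1–5–2–4
3–1–5–2–6–4
3–1–6–2–4
3–1–6–4
3–4
3–5–1–4
3–5–1–6–2–4
... and 9 more.

17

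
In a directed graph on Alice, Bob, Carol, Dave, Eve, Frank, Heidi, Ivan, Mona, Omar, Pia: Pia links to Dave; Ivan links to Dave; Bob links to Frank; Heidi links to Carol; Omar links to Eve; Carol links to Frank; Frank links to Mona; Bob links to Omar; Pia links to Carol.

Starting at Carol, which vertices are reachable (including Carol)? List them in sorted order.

Start at Carol.
Its neighbours: Frank.
Then their neighbours: Mona.
Nothing further is reachable.

Carol, Frank, Mona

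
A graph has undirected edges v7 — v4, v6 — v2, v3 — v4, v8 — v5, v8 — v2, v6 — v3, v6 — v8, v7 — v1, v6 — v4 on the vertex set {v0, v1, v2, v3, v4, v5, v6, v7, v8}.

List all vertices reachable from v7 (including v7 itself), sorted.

v1, v2, v3, v4, v5, v6, v7, v8

Start at v7.
Its neighbours: v1, v4.
Then their neighbours: v3, v6.
Then next layer: v2, v8.
Then next layer: v5.
Nothing further is reachable.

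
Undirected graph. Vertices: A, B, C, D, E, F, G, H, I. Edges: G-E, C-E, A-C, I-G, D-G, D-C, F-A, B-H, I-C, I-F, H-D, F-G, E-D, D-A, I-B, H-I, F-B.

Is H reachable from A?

Yes

Explore from A.
Distance 1: reach C, D, F.
Distance 2: reach B, E, G, H, I.
Found H.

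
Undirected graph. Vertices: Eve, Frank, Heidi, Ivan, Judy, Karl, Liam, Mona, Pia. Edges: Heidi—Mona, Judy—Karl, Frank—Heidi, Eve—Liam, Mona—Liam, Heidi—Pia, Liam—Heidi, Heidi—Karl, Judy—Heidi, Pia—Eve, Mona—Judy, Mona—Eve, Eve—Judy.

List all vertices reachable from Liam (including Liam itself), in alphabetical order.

Start at Liam.
Its neighbours: Eve, Heidi, Mona.
Then their neighbours: Frank, Judy, Karl, Pia.
Nothing further is reachable.

Eve, Frank, Heidi, Judy, Karl, Liam, Mona, Pia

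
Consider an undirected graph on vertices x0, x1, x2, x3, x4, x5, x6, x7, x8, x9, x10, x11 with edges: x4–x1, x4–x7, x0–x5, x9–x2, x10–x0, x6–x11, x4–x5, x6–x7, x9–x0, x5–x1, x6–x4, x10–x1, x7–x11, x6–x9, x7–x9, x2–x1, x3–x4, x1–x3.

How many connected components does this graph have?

2

From x0: component {x0, x1, x2, x3, x4, x5, x6, x7, x9, x10, x11}.
From x8: component {x8}.
That's 2 components.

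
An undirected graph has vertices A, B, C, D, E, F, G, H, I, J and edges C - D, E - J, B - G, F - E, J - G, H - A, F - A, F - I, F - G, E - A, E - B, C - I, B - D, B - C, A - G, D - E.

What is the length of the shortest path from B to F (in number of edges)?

Distance 0: B.
Distance 1: C, D, E, G.
Distance 2: A, F, I, J — contains F.

2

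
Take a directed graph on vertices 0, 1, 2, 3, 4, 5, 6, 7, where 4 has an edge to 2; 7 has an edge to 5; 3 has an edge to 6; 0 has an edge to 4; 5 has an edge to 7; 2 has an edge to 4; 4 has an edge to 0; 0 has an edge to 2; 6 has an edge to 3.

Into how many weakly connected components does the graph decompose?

4

From 0: component {0, 2, 4}.
From 1: component {1}.
From 3: component {3, 6}.
From 5: component {5, 7}.
That's 4 components.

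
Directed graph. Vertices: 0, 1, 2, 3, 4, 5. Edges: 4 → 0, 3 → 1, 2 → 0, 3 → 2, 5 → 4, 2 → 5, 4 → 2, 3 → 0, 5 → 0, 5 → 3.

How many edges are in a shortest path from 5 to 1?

Distance 0: 5.
Distance 1: 0, 3, 4.
Distance 2: 1, 2 — contains 1.

2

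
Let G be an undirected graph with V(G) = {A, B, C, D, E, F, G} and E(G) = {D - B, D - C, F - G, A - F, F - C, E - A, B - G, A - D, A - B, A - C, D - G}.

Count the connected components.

1

From A: component {A, B, C, D, E, F, G}.
That's 1 component.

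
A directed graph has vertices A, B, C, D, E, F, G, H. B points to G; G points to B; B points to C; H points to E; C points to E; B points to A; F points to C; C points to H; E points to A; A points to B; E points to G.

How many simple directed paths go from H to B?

2

H→E→A→B
H→E→G→B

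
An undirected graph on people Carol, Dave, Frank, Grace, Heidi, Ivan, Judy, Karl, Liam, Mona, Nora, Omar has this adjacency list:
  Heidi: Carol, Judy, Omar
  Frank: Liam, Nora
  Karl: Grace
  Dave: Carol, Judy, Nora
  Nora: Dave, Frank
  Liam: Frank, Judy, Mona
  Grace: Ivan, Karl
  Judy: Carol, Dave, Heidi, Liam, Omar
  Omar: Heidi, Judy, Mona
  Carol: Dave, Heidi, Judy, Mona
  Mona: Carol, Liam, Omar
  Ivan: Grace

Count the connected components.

From Carol: component {Carol, Dave, Frank, Heidi, Judy, Liam, Mona, Nora, Omar}.
From Grace: component {Grace, Ivan, Karl}.
That's 2 components.

2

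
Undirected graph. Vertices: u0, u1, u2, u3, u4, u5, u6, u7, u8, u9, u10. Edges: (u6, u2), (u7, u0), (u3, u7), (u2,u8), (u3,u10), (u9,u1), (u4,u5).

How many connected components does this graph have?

From u0: component {u0, u3, u7, u10}.
From u1: component {u1, u9}.
From u2: component {u2, u6, u8}.
From u4: component {u4, u5}.
That's 4 components.

4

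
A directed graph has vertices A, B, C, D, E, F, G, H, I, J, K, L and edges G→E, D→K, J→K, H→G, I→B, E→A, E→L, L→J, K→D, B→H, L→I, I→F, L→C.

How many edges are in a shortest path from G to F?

Distance 0: G.
Distance 1: E.
Distance 2: A, L.
Distance 3: C, I, J.
Distance 4: B, F, K — contains F.

4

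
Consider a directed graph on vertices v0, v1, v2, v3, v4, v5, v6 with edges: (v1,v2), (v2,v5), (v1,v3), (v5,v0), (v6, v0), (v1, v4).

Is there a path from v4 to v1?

v4 has no outgoing edges, so nothing is reachable from it.

No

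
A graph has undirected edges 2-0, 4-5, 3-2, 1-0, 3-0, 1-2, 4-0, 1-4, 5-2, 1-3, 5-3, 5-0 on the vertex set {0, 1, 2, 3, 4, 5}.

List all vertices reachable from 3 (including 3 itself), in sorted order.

0, 1, 2, 3, 4, 5

Start at 3.
Its neighbours: 0, 1, 2, 5.
Then their neighbours: 4.
Every vertex is now reached.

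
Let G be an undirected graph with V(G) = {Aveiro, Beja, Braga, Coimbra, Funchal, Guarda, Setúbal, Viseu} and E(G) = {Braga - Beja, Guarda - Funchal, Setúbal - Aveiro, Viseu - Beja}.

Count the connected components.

4

From Aveiro: component {Aveiro, Setúbal}.
From Beja: component {Beja, Braga, Viseu}.
From Coimbra: component {Coimbra}.
From Funchal: component {Funchal, Guarda}.
That's 4 components.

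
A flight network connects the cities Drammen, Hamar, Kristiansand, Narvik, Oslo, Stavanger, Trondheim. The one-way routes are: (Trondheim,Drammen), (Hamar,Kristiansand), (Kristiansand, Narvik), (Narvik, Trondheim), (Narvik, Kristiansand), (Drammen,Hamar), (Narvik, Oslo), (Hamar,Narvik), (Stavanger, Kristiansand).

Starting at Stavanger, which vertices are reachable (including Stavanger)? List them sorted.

Drammen, Hamar, Kristiansand, Narvik, Oslo, Stavanger, Trondheim

Start at Stavanger.
Its neighbours: Kristiansand.
Then their neighbours: Narvik.
Then next layer: Oslo, Trondheim.
Then next layer: Drammen.
Then next layer: Hamar.
Every vertex is now reached.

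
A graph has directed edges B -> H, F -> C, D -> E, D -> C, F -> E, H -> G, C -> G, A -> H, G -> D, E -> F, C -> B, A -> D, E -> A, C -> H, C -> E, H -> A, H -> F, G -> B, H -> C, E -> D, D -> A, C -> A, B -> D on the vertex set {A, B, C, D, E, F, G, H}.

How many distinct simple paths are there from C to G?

C→A→H→G
C→B→D→A→H→G
C→B→D→E→A→H→G
C→B→H→G
C→E→A→H→G
C→E→D→A→H→G
C→G
C→H→G

8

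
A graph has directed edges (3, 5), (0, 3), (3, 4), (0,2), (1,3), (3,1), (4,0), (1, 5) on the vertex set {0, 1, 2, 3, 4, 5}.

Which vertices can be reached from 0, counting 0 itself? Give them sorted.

Start at 0.
Its neighbours: 2, 3.
Then their neighbours: 1, 4, 5.
Every vertex is now reached.

0, 1, 2, 3, 4, 5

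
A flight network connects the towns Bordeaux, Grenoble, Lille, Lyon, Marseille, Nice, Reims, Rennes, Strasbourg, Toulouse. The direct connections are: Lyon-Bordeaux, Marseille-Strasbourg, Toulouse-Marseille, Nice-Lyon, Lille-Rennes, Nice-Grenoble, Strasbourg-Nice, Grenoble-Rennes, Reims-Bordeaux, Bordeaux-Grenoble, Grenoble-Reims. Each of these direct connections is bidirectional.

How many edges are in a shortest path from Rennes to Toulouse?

5

Distance 0: Rennes.
Distance 1: Grenoble, Lille.
Distance 2: Bordeaux, Nice, Reims.
Distance 3: Lyon, Strasbourg.
Distance 4: Marseille.
Distance 5: Toulouse — contains Toulouse.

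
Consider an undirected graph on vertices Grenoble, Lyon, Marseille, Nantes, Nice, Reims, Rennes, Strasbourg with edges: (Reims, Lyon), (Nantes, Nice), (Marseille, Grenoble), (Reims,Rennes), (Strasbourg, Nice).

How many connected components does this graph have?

From Grenoble: component {Grenoble, Marseille}.
From Lyon: component {Lyon, Reims, Rennes}.
From Nantes: component {Nantes, Nice, Strasbourg}.
That's 3 components.

3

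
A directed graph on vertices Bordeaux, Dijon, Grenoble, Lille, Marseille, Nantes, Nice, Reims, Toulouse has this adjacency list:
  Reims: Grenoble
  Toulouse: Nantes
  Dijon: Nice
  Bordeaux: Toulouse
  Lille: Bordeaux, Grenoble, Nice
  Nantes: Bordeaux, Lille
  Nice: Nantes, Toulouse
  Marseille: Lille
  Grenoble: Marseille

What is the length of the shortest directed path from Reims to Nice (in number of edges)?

4

Distance 0: Reims.
Distance 1: Grenoble.
Distance 2: Marseille.
Distance 3: Lille.
Distance 4: Bordeaux, Nice — contains Nice.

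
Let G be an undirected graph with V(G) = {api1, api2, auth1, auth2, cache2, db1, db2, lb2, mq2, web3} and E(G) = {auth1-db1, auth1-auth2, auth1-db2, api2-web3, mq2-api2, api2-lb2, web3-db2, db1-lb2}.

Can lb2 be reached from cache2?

No

cache2 has no edges, so nothing is reachable from it.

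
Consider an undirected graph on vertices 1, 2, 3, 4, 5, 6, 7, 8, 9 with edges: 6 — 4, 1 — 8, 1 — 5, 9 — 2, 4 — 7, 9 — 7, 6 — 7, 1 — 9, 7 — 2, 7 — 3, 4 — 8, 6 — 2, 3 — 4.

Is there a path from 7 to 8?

Yes

Explore from 7.
Distance 1: reach 2, 3, 4, 6, 9.
Distance 2: reach 1, 8.
Found 8.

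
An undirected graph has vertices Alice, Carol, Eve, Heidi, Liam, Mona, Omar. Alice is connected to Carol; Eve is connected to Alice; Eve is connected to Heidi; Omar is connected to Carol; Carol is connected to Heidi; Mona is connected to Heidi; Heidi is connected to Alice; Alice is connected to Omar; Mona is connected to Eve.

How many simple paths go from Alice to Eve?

Alice–Carol–Heidi–Eve
Alice–Carol–Heidi–Mona–Eve
Alice–Eve
Alice–Heidi–Eve
Alice–Heidi–Mona–Eve
Alice–Omar–Carol–Heidi–Eve
Alice–Omar–Carol–Heidi–Mona–Eve

7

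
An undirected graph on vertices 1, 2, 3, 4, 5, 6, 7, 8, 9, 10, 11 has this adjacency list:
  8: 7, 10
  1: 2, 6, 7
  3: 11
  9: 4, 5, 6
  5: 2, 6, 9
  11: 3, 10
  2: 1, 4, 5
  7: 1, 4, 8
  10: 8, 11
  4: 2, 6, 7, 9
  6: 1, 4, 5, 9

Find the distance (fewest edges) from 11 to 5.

Distance 0: 11.
Distance 1: 3, 10.
Distance 2: 8.
Distance 3: 7.
Distance 4: 1, 4.
Distance 5: 2, 6, 9.
Distance 6: 5 — contains 5.

6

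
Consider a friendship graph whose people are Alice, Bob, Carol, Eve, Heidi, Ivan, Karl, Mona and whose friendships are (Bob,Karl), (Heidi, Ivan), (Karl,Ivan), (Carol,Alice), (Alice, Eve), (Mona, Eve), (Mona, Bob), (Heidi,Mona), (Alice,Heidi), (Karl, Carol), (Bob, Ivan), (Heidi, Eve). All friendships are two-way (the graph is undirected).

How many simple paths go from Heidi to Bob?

12

Heidi–Alice–Carol–Karl–Bob
Heidi–Alice–Carol–Karl–Ivan–Bob
Heidi–Alice–Eve–Mona–Bob
Heidi–Eve–Alice–Carol–Karl–Bob
Heidi–Eve–Alice–Carol–Karl–Ivan–Bob
Heidi–Eve–Mona–Bob
Heidi–Ivan–Bob
Heidi–Ivan–Karl–Bob
Heidi–Ivan–Karl–Carol–Alice–Eve–Mona–Bob
Heidi–Mona–Bob
Heidi–Mona–Eve–Alice–Carol–Karl–Bob
Heidi–Mona–Eve–Alice–Carol–Karl–Ivan–Bob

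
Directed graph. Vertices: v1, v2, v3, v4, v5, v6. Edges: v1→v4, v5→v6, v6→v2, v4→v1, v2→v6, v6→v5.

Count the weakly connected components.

3

From v1: component {v1, v4}.
From v2: component {v2, v5, v6}.
From v3: component {v3}.
That's 3 components.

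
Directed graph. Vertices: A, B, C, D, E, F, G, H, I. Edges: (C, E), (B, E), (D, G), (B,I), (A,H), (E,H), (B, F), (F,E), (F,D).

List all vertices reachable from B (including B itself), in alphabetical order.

B, D, E, F, G, H, I

Start at B.
Its neighbours: E, F, I.
Then their neighbours: D, H.
Then next layer: G.
Nothing further is reachable.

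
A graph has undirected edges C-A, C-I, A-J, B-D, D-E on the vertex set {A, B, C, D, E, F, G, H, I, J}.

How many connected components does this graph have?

5

From A: component {A, C, I, J}.
From B: component {B, D, E}.
From F: component {F}.
From G: component {G}.
From H: component {H}.
That's 5 components.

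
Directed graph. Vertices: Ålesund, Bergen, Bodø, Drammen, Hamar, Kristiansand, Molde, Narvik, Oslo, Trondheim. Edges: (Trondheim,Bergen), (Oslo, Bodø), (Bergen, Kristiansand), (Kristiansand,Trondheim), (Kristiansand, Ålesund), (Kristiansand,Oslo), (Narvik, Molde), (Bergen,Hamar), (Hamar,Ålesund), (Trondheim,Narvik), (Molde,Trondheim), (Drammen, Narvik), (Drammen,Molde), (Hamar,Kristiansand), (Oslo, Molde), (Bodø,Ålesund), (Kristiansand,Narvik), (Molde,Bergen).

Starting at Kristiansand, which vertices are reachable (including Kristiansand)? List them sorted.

Ålesund, Bergen, Bodø, Hamar, Kristiansand, Molde, Narvik, Oslo, Trondheim

Start at Kristiansand.
Its neighbours: Ålesund, Narvik, Oslo, Trondheim.
Then their neighbours: Bergen, Bodø, Molde.
Then next layer: Hamar.
Nothing further is reachable.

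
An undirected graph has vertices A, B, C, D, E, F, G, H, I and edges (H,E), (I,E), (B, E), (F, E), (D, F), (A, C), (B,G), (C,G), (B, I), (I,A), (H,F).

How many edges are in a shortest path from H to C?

4

Distance 0: H.
Distance 1: E, F.
Distance 2: B, D, I.
Distance 3: A, G.
Distance 4: C — contains C.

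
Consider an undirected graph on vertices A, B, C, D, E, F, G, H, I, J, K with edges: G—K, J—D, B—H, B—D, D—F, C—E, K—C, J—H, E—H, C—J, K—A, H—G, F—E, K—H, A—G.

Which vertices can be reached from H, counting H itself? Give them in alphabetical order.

Start at H.
Its neighbours: B, E, G, J, K.
Then their neighbours: A, C, D, F.
Nothing further is reachable.

A, B, C, D, E, F, G, H, J, K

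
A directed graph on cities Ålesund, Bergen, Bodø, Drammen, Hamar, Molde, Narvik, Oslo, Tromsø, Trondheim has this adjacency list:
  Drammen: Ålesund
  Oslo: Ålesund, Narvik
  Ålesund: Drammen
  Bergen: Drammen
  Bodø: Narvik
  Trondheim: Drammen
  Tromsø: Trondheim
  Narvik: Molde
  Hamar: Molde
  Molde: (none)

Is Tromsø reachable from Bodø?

No

Explore from Bodø.
Distance 1: reach Narvik.
Distance 2: reach Molde.
The search from Bodø is exhausted; no directed path reaches Tromsø.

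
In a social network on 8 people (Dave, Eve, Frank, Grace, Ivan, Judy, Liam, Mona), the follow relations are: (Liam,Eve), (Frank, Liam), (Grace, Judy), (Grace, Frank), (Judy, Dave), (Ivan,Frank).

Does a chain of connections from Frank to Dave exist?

Explore from Frank.
Distance 1: reach Liam.
Distance 2: reach Eve.
The search from Frank is exhausted; no directed path reaches Dave.

No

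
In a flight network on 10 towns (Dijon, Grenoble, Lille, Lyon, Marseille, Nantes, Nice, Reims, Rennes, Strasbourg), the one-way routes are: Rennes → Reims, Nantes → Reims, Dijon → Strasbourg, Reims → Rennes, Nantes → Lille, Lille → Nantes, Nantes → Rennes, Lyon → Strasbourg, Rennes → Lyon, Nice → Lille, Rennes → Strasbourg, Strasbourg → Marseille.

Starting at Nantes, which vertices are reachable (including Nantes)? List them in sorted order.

Lille, Lyon, Marseille, Nantes, Reims, Rennes, Strasbourg

Start at Nantes.
Its neighbours: Lille, Reims, Rennes.
Then their neighbours: Lyon, Strasbourg.
Then next layer: Marseille.
Nothing further is reachable.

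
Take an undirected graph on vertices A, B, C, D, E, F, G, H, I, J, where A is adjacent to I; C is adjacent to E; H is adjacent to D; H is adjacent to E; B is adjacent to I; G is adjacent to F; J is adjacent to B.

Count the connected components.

From A: component {A, B, I, J}.
From C: component {C, D, E, H}.
From F: component {F, G}.
That's 3 components.

3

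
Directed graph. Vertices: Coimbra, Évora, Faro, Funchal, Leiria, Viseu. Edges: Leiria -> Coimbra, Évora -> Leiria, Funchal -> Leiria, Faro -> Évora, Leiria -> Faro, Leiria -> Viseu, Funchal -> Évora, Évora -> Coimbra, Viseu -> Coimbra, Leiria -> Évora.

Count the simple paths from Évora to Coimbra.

Évora→Coimbra
Évora→Leiria→Coimbra
Évora→Leiria→Viseu→Coimbra

3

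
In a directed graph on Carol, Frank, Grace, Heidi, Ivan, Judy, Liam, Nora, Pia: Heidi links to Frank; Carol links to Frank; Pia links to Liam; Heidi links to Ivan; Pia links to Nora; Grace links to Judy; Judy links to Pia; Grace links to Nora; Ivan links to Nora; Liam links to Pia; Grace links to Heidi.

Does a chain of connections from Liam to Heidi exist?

No

Explore from Liam.
Distance 1: reach Pia.
Distance 2: reach Nora.
The search from Liam is exhausted; no directed path reaches Heidi.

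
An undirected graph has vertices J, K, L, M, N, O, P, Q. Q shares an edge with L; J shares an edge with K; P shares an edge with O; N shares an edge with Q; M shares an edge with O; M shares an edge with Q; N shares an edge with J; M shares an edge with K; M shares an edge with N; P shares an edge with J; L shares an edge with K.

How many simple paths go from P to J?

7

P–J
P–O–M–K–J
P–O–M–K–L–Q–N–J
P–O–M–N–J
P–O–M–N–Q–L–K–J
P–O–M–Q–L–K–J
P–O–M–Q–N–J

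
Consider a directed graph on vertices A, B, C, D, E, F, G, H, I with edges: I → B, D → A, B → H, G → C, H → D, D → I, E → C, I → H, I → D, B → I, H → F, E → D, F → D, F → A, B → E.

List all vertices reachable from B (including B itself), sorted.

A, B, C, D, E, F, H, I

Start at B.
Its neighbours: E, H, I.
Then their neighbours: C, D, F.
Then next layer: A.
Nothing further is reachable.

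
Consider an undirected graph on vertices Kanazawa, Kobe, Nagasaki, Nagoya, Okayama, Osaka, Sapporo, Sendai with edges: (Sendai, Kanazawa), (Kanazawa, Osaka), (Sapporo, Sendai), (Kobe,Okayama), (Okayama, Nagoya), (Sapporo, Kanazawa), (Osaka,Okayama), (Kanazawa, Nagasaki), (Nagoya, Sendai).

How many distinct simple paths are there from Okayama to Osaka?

Okayama–Nagoya–Sendai–Kanazawa–Osaka
Okayama–Nagoya–Sendai–Sapporo–Kanazawa–Osaka
Okayama–Osaka

3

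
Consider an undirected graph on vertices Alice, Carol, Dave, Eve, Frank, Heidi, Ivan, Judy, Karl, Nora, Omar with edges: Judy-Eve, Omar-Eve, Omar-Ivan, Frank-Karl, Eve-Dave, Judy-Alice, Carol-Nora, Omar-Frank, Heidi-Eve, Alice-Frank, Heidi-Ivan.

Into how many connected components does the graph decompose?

2

From Alice: component {Alice, Dave, Eve, Frank, Heidi, Ivan, Judy, Karl, Omar}.
From Carol: component {Carol, Nora}.
That's 2 components.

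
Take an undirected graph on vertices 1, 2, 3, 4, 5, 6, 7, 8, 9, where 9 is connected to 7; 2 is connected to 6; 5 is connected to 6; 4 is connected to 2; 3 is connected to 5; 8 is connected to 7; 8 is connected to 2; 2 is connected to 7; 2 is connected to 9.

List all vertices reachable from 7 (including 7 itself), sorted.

2, 3, 4, 5, 6, 7, 8, 9

Start at 7.
Its neighbours: 2, 8, 9.
Then their neighbours: 4, 6.
Then next layer: 5.
Then next layer: 3.
Nothing further is reachable.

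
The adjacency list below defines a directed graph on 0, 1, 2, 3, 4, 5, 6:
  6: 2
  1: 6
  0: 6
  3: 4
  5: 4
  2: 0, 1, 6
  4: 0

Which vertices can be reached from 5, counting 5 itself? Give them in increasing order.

0, 1, 2, 4, 5, 6

Start at 5.
Its neighbours: 4.
Then their neighbours: 0.
Then next layer: 6.
Then next layer: 2.
Then next layer: 1.
Nothing further is reachable.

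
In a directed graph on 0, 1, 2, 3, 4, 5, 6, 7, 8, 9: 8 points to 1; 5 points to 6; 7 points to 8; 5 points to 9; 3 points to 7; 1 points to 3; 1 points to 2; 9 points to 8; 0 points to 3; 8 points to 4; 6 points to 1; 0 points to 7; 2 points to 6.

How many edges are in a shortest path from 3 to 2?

Distance 0: 3.
Distance 1: 7.
Distance 2: 8.
Distance 3: 1, 4.
Distance 4: 2 — contains 2.

4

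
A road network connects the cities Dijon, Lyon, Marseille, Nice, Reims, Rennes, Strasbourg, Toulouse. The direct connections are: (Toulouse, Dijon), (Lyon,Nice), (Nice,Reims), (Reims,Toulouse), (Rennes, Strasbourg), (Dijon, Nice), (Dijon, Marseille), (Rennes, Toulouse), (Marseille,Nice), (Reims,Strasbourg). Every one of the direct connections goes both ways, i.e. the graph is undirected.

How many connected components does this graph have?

1

From Dijon: component {Dijon, Lyon, Marseille, Nice, Reims, Rennes, Strasbourg, Toulouse}.
That's 1 component.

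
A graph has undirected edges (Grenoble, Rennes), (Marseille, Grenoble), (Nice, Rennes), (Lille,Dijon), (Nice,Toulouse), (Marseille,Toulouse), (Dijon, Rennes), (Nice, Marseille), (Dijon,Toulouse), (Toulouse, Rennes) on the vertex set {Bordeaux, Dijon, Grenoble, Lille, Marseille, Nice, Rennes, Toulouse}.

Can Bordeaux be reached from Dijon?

No

Explore from Dijon.
Distance 1: reach Lille, Rennes, Toulouse.
Distance 2: reach Grenoble, Marseille, Nice.
The search is exhausted without reaching Bordeaux; it lies in a different component.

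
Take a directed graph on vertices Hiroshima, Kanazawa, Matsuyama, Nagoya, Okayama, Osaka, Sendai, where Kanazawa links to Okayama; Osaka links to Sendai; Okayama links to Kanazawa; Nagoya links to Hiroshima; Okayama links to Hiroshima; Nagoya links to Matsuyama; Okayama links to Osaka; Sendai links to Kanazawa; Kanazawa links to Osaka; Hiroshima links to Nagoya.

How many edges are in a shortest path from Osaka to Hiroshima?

Distance 0: Osaka.
Distance 1: Sendai.
Distance 2: Kanazawa.
Distance 3: Okayama.
Distance 4: Hiroshima — contains Hiroshima.

4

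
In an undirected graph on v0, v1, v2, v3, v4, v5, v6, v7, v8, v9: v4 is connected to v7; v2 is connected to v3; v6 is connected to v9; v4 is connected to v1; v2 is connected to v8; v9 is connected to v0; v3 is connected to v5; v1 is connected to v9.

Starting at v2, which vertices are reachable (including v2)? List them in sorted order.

v2, v3, v5, v8

Start at v2.
Its neighbours: v3, v8.
Then their neighbours: v5.
Nothing further is reachable.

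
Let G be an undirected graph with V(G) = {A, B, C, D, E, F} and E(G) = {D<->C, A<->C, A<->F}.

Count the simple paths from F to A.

1

F–A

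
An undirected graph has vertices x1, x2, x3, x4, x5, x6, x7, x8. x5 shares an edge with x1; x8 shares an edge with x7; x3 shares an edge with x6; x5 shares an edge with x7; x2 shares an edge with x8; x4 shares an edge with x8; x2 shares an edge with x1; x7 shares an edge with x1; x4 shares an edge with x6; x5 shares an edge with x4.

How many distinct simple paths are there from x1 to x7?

x1–x2–x8–x4–x5–x7
x1–x2–x8–x7
x1–x5–x4–x8–x7
x1–x5–x7
x1–x7

5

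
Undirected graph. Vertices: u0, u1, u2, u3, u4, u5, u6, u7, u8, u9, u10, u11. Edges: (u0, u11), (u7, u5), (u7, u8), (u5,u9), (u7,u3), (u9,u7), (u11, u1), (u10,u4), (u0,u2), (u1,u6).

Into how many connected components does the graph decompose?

From u0: component {u0, u1, u2, u6, u11}.
From u3: component {u3, u5, u7, u8, u9}.
From u4: component {u4, u10}.
That's 3 components.

3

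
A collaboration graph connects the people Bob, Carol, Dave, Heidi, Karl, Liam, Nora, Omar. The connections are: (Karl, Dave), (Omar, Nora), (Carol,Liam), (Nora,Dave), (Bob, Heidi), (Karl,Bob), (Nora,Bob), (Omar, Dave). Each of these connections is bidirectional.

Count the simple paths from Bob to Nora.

3

Bob–Karl–Dave–Nora
Bob–Karl–Dave–Omar–Nora
Bob–Nora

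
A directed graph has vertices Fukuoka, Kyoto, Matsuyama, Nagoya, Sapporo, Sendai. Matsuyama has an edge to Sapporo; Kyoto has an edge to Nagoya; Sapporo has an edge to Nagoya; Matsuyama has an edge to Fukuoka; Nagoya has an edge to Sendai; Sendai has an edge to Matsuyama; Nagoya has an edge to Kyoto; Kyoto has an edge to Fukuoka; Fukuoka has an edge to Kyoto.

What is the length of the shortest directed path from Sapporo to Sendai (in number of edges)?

Distance 0: Sapporo.
Distance 1: Nagoya.
Distance 2: Kyoto, Sendai — contains Sendai.

2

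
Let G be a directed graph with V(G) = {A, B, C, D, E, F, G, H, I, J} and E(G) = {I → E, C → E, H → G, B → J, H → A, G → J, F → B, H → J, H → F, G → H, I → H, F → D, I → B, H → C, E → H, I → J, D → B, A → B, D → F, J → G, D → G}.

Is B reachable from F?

Yes

Explore from F.
Distance 1: reach B, D.
Found B.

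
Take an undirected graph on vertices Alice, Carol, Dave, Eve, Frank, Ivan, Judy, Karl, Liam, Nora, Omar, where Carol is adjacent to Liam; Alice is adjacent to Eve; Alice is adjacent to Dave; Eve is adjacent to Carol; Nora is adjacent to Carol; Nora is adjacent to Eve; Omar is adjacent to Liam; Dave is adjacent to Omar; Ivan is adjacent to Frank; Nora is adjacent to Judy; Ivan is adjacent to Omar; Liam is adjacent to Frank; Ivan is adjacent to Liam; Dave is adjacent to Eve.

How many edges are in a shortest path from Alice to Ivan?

Distance 0: Alice.
Distance 1: Dave, Eve.
Distance 2: Carol, Nora, Omar.
Distance 3: Ivan, Judy, Liam — contains Ivan.

3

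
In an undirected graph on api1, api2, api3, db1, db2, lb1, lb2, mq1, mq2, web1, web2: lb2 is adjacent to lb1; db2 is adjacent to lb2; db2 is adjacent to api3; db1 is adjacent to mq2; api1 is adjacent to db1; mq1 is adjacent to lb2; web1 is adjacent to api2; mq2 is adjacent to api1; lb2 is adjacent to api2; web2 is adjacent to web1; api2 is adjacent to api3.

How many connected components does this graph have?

2

From api1: component {api1, db1, mq2}.
From api2: component {api2, api3, db2, lb1, lb2, mq1, web1, web2}.
That's 2 components.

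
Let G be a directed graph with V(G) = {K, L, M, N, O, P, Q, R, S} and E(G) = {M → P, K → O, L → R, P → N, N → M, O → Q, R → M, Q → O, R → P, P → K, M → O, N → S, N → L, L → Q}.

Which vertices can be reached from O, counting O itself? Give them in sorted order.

O, Q

Start at O.
Its neighbours: Q.
Nothing further is reachable.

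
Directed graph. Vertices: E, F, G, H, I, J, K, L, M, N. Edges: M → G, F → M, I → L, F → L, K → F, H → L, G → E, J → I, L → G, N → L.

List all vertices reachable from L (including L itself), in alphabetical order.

E, G, L

Start at L.
Its neighbours: G.
Then their neighbours: E.
Nothing further is reachable.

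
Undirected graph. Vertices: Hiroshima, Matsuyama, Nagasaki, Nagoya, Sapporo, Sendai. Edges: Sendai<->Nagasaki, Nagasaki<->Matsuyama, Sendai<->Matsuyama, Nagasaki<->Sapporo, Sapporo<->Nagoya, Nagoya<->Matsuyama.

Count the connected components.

2

From Hiroshima: component {Hiroshima}.
From Matsuyama: component {Matsuyama, Nagasaki, Nagoya, Sapporo, Sendai}.
That's 2 components.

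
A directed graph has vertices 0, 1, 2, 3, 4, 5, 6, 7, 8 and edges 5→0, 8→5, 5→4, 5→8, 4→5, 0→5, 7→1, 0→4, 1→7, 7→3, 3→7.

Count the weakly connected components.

From 0: component {0, 4, 5, 8}.
From 1: component {1, 3, 7}.
From 2: component {2}.
From 6: component {6}.
That's 4 components.

4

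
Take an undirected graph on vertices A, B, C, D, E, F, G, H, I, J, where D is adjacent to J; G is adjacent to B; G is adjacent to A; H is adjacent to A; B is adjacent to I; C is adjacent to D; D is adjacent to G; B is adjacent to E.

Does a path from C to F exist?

No

Explore from C.
Distance 1: reach D.
Distance 2: reach G, J.
Distance 3: reach A, B.
Distance 4: reach E, H, I.
The search is exhausted without reaching F; it lies in a different component.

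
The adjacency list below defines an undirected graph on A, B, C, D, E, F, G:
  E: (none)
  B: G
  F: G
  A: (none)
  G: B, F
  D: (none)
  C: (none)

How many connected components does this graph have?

5

From A: component {A}.
From B: component {B, F, G}.
From C: component {C}.
From D: component {D}.
From E: component {E}.
That's 5 components.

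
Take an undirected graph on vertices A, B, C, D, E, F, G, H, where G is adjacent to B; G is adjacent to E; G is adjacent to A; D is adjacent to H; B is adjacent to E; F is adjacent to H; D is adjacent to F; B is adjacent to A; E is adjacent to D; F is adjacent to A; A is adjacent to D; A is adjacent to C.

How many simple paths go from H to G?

H–D–A–B–E–G
H–D–A–B–G
H–D–A–G
H–D–E–B–A–G
H–D–E–B–G
H–D–E–G
H–D–F–A–B–E–G
H–D–F–A–B–G
... and 12 more.

20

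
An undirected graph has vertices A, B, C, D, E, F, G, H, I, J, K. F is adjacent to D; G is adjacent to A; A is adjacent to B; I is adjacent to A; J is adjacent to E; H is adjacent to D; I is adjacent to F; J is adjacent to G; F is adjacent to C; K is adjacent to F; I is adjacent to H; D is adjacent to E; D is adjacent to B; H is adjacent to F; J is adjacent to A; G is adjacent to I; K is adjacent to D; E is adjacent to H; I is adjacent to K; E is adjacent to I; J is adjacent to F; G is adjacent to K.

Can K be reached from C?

Explore from C.
Distance 1: reach F.
Distance 2: reach D, H, I, J, K.
Found K.

Yes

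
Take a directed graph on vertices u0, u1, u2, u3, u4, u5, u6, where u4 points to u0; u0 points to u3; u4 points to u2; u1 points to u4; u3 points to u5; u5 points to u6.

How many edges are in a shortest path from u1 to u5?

Distance 0: u1.
Distance 1: u4.
Distance 2: u0, u2.
Distance 3: u3.
Distance 4: u5 — contains u5.

4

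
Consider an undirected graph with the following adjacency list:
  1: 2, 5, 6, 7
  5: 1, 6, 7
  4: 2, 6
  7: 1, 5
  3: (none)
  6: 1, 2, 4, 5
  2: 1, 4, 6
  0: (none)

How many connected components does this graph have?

3

From 0: component {0}.
From 1: component {1, 2, 4, 5, 6, 7}.
From 3: component {3}.
That's 3 components.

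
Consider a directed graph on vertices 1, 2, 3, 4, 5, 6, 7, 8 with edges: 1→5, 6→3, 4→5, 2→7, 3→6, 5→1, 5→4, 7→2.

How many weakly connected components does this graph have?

From 1: component {1, 4, 5}.
From 2: component {2, 7}.
From 3: component {3, 6}.
From 8: component {8}.
That's 4 components.

4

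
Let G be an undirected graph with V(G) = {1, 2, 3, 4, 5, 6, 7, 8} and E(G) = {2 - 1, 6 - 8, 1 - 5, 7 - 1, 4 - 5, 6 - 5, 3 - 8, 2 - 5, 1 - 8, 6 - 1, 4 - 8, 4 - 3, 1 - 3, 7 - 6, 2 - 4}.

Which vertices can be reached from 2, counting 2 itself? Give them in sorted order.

1, 2, 3, 4, 5, 6, 7, 8

Start at 2.
Its neighbours: 1, 4, 5.
Then their neighbours: 3, 6, 7, 8.
Every vertex is now reached.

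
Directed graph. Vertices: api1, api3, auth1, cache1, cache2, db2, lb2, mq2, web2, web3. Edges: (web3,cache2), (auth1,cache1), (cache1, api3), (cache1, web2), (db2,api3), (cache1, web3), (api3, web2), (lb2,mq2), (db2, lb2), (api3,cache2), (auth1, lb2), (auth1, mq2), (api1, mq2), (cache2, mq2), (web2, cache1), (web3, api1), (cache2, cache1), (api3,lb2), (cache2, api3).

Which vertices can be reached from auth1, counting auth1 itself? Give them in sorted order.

api1, api3, auth1, cache1, cache2, lb2, mq2, web2, web3

Start at auth1.
Its neighbours: cache1, lb2, mq2.
Then their neighbours: api3, web2, web3.
Then next layer: api1, cache2.
Nothing further is reachable.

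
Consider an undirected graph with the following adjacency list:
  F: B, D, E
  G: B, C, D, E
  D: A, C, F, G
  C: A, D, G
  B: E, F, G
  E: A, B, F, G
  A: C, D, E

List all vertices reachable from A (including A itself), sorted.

A, B, C, D, E, F, G

Start at A.
Its neighbours: C, D, E.
Then their neighbours: B, F, G.
Every vertex is now reached.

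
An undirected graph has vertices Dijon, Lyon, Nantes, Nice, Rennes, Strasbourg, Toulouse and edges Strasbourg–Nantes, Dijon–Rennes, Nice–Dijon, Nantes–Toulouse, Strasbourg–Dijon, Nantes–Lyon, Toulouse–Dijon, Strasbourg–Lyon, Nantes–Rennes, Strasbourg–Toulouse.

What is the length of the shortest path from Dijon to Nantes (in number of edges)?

2

Distance 0: Dijon.
Distance 1: Nice, Rennes, Strasbourg, Toulouse.
Distance 2: Lyon, Nantes — contains Nantes.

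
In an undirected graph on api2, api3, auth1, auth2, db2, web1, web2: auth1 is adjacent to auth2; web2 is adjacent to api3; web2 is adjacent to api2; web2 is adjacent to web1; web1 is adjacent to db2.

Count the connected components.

From api2: component {api2, api3, db2, web1, web2}.
From auth1: component {auth1, auth2}.
That's 2 components.

2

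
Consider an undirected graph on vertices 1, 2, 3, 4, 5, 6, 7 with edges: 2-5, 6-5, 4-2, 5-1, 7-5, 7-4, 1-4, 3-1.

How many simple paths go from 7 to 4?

3

7–4
7–5–1–4
7–5–2–4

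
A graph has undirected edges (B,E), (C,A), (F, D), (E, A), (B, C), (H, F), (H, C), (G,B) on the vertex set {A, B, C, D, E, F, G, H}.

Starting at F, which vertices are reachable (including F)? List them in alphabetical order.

A, B, C, D, E, F, G, H

Start at F.
Its neighbours: D, H.
Then their neighbours: C.
Then next layer: A, B.
Then next layer: E, G.
Every vertex is now reached.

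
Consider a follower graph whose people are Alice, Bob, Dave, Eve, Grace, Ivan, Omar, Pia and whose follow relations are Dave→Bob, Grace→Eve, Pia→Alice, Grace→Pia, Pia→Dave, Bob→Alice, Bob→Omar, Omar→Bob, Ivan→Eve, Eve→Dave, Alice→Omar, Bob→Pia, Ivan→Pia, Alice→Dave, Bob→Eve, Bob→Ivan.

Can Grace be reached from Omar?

No

Explore from Omar.
Distance 1: reach Bob.
Distance 2: reach Alice, Eve, Ivan, Pia.
Distance 3: reach Dave.
The search from Omar is exhausted; no directed path reaches Grace.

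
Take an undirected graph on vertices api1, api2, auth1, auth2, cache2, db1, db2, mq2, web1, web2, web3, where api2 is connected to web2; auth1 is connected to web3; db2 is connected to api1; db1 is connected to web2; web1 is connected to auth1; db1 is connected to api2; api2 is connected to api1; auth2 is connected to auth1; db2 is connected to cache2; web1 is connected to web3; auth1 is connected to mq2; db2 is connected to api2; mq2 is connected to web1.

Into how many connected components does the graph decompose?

2

From api1: component {api1, api2, cache2, db1, db2, web2}.
From auth1: component {auth1, auth2, mq2, web1, web3}.
That's 2 components.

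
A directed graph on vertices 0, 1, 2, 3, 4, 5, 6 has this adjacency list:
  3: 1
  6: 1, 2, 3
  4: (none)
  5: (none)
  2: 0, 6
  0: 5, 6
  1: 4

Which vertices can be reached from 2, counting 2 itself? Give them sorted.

0, 1, 2, 3, 4, 5, 6

Start at 2.
Its neighbours: 0, 6.
Then their neighbours: 1, 3, 5.
Then next layer: 4.
Every vertex is now reached.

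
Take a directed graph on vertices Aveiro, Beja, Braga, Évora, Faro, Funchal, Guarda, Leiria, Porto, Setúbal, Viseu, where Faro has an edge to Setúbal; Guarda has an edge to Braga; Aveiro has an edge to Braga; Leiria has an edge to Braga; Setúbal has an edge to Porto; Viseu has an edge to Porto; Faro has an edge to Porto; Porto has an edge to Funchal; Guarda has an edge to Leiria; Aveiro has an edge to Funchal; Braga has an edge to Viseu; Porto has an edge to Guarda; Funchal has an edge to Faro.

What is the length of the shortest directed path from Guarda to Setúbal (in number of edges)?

Distance 0: Guarda.
Distance 1: Braga, Leiria.
Distance 2: Viseu.
Distance 3: Porto.
Distance 4: Funchal.
Distance 5: Faro.
Distance 6: Setúbal — contains Setúbal.

6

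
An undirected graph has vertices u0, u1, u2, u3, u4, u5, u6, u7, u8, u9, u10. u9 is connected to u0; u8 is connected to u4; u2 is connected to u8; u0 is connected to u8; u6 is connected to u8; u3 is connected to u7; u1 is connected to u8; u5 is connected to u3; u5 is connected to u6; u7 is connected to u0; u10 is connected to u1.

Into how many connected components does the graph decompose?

From u0: component {u0, u1, u2, u3, u4, u5, u6, u7, u8, u9, u10}.
That's 1 component.

1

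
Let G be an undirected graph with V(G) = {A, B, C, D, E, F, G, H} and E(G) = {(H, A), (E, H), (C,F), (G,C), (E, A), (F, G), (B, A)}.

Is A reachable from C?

No

Explore from C.
Distance 1: reach F, G.
The search is exhausted without reaching A; it lies in a different component.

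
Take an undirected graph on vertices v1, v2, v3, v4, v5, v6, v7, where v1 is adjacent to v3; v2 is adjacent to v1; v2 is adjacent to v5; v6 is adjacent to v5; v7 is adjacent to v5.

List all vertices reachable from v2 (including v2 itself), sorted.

Start at v2.
Its neighbours: v1, v5.
Then their neighbours: v3, v6, v7.
Nothing further is reachable.

v1, v2, v3, v5, v6, v7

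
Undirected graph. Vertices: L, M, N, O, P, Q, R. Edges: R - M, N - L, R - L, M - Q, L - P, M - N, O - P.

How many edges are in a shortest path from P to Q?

4

Distance 0: P.
Distance 1: L, O.
Distance 2: N, R.
Distance 3: M.
Distance 4: Q — contains Q.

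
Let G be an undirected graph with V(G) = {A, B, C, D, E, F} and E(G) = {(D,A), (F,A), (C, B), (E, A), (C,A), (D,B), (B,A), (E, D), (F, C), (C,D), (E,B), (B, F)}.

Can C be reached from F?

Explore from F.
Distance 1: reach A, B, C.
Found C.

Yes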